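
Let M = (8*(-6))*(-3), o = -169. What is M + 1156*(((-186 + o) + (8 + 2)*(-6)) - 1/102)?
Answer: -1438822/3 ≈ -4.7961e+5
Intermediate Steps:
M = 144 (M = -48*(-3) = 144)
M + 1156*(((-186 + o) + (8 + 2)*(-6)) - 1/102) = 144 + 1156*(((-186 - 169) + (8 + 2)*(-6)) - 1/102) = 144 + 1156*((-355 + 10*(-6)) - 1*1/102) = 144 + 1156*((-355 - 60) - 1/102) = 144 + 1156*(-415 - 1/102) = 144 + 1156*(-42331/102) = 144 - 1439254/3 = -1438822/3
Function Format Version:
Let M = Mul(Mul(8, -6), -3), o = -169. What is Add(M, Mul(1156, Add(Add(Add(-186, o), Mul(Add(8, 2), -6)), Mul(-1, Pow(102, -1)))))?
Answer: Rational(-1438822, 3) ≈ -4.7961e+5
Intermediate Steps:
M = 144 (M = Mul(-48, -3) = 144)
Add(M, Mul(1156, Add(Add(Add(-186, o), Mul(Add(8, 2), -6)), Mul(-1, Pow(102, -1))))) = Add(144, Mul(1156, Add(Add(Add(-186, -169), Mul(Add(8, 2), -6)), Mul(-1, Pow(102, -1))))) = Add(144, Mul(1156, Add(Add(-355, Mul(10, -6)), Mul(-1, Rational(1, 102))))) = Add(144, Mul(1156, Add(Add(-355, -60), Rational(-1, 102)))) = Add(144, Mul(1156, Add(-415, Rational(-1, 102)))) = Add(144, Mul(1156, Rational(-42331, 102))) = Add(144, Rational(-1439254, 3)) = Rational(-1438822, 3)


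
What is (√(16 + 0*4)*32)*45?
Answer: 5760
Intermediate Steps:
(√(16 + 0*4)*32)*45 = (√(16 + 0)*32)*45 = (√16*32)*45 = (4*32)*45 = 128*45 = 5760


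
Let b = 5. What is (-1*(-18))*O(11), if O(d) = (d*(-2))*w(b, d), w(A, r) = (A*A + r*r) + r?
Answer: -62172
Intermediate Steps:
w(A, r) = r + A**2 + r**2 (w(A, r) = (A**2 + r**2) + r = r + A**2 + r**2)
O(d) = -2*d*(25 + d + d**2) (O(d) = (d*(-2))*(d + 5**2 + d**2) = (-2*d)*(d + 25 + d**2) = (-2*d)*(25 + d + d**2) = -2*d*(25 + d + d**2))
(-1*(-18))*O(11) = (-1*(-18))*(-2*11*(25 + 11 + 11**2)) = 18*(-2*11*(25 + 11 + 121)) = 18*(-2*11*157) = 18*(-3454) = -62172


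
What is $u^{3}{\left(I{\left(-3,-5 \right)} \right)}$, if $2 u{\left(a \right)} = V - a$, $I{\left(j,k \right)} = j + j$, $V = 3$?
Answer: $\frac{729}{8} \approx 91.125$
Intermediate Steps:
$I{\left(j,k \right)} = 2 j$
$u{\left(a \right)} = \frac{3}{2} - \frac{a}{2}$ ($u{\left(a \right)} = \frac{3 - a}{2} = \frac{3}{2} - \frac{a}{2}$)
$u^{3}{\left(I{\left(-3,-5 \right)} \right)} = \left(\frac{3}{2} - \frac{2 \left(-3\right)}{2}\right)^{3} = \left(\frac{3}{2} - -3\right)^{3} = \left(\frac{3}{2} + 3\right)^{3} = \left(\frac{9}{2}\right)^{3} = \frac{729}{8}$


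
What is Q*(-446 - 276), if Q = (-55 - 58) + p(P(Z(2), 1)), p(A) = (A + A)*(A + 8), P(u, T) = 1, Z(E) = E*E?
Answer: 68590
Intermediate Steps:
Z(E) = E²
p(A) = 2*A*(8 + A) (p(A) = (2*A)*(8 + A) = 2*A*(8 + A))
Q = -95 (Q = (-55 - 58) + 2*1*(8 + 1) = -113 + 2*1*9 = -113 + 18 = -95)
Q*(-446 - 276) = -95*(-446 - 276) = -95*(-722) = 68590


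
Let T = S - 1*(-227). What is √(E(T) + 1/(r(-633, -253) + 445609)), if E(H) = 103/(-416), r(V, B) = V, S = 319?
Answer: I*√2071284908602/2892344 ≈ 0.49759*I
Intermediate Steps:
T = 546 (T = 319 - 1*(-227) = 319 + 227 = 546)
E(H) = -103/416 (E(H) = 103*(-1/416) = -103/416)
√(E(T) + 1/(r(-633, -253) + 445609)) = √(-103/416 + 1/(-633 + 445609)) = √(-103/416 + 1/444976) = √(-2864507/11569376) = I*√2071284908602/2892344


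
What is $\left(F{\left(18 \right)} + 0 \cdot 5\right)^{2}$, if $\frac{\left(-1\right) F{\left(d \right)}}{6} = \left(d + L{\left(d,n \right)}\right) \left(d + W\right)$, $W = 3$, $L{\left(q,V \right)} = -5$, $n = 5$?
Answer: $2683044$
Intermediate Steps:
$F{\left(d \right)} = - 6 \left(-5 + d\right) \left(3 + d\right)$ ($F{\left(d \right)} = - 6 \left(d - 5\right) \left(d + 3\right) = - 6 \left(-5 + d\right) \left(3 + d\right)$)
$\left(F{\left(18 \right)} + 0 \cdot 5\right)^{2} = \left(\left(90 - 6 \cdot 18^{2} + 12 \cdot 18\right) + 0 \cdot 5\right)^{2} = \left(\left(90 - 1944 + 216\right) + 0\right)^{2} = \left(-1638 + 0\right)^{2} = \left(-1638\right)^{2} = 2683044$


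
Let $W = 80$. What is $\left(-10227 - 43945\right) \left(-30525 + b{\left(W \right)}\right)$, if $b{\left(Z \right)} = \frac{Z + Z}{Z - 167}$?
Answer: $\frac{4961099780}{3} \approx 1.6537 \cdot 10^{9}$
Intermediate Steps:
$b{\left(Z \right)} = \frac{2 Z}{-167 + Z}$
$\left(-10227 - 43945\right) \left(-30525 + b{\left(W \right)}\right) = \left(-10227 - 43945\right) \left(-30525 + 2 \cdot 80 \frac{1}{-167 + 80}\right) = - 54172 \left(-30525 + 2 \cdot 80 \frac{1}{-87}\right) = - 54172 \left(-30525 + 2 \cdot 80 \left(- \frac{1}{87}\right)\right) = - 54172 \left(-30525 - \frac{160}{87}\right) = \left(-54172\right) \left(- \frac{2655835}{87}\right) = \frac{4961099780}{3}$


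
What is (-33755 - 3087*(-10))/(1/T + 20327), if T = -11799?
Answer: -34040115/239838272 ≈ -0.14193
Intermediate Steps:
(-33755 - 3087*(-10))/(1/T + 20327) = (-33755 - 3087*(-10))/(1/(-11799) + 20327) = (-33755 + 30870)/(-1/11799 + 20327) = -2885/239838272/11799 = -2885*11799/239838272 = -34040115/239838272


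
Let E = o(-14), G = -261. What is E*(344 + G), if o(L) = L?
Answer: -1162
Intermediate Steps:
E = -14
E*(344 + G) = -14*(344 - 261) = -14*83 = -1162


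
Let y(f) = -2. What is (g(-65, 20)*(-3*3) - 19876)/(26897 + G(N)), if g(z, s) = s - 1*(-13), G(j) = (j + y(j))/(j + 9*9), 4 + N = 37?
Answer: -2299722/3066289 ≈ -0.75000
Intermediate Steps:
N = 33 (N = -4 + 37 = 33)
G(j) = (-2 + j)/(81 + j) (G(j) = (j - 2)/(j + 9*9) = (-2 + j)/(j + 81) = (-2 + j)/(81 + j))
g(z, s) = 13 + s (g(z, s) = s + 13 = 13 + s)
(g(-65, 20)*(-3*3) - 19876)/(26897 + G(N)) = ((13 + 20)*(-3*3) - 19876)/(26897 + (-2 + 33)/(81 + 33)) = (33*(-9) - 19876)/(26897 + 31/114) = (-297 - 19876)/(26897 + (1/114)*31) = -20173/(26897 + 31/114) = -20173/3066289/114 = -20173*114/3066289 = -2299722/3066289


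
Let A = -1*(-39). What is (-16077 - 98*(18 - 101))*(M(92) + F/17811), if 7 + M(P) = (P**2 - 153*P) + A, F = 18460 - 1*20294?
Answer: 789432640802/17811 ≈ 4.4323e+7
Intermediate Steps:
F = -1834 (F = 18460 - 20294 = -1834)
A = 39
M(P) = 32 + P**2 - 153*P (M(P) = -7 + ((P**2 - 153*P) + 39) = -7 + (39 + P**2 - 153*P) = 32 + P**2 - 153*P)
(-16077 - 98*(18 - 101))*(M(92) + F/17811) = (-16077 - 98*(18 - 101))*((32 + 92**2 - 153*92) - 1834/17811) = (-16077 - 98*(-83))*((32 + 8464 - 14076) - 1834*1/17811) = (-16077 + 8134)*(-5580 - 1834/17811) = -7943*(-99387214/17811) = 789432640802/17811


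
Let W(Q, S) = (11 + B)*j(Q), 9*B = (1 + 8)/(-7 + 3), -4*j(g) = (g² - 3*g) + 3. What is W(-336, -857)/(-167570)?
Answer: 4898001/2681120 ≈ 1.8268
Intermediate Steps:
j(g) = -¾ - g²/4 + 3*g/4 (j(g) = -((g² - 3*g) + 3)/4 = -(3 + g² - 3*g)/4 = -¾ - g²/4 + 3*g/4)
B = -¼ (B = ((1 + 8)/(-7 + 3))/9 = (9/(-4))/9 = (9*(-¼))/9 = (⅑)*(-9/4) = -¼ ≈ -0.25000)
W(Q, S) = -129/16 - 43*Q²/16 + 129*Q/16 (W(Q, S) = (11 - ¼)*(-¾ - Q²/4 + 3*Q/4) = 43*(-¾ - Q²/4 + 3*Q/4)/4 = -129/16 - 43*Q²/16 + 129*Q/16)
W(-336, -857)/(-167570) = (-129/16 - 43/16*(-336)² + (129/16)*(-336))/(-167570) = (-129/16 - 43/16*112896 - 2709)*(-1/167570) = (-129/16 - 303408 - 2709)*(-1/167570) = -4898001/16*(-1/167570) = 4898001/2681120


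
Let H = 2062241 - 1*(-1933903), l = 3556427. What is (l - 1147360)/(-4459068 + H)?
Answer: -2409067/462924 ≈ -5.2040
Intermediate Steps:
H = 3996144 (H = 2062241 + 1933903 = 3996144)
(l - 1147360)/(-4459068 + H) = (3556427 - 1147360)/(-4459068 + 3996144) = 2409067/(-462924) = 2409067*(-1/462924) = -2409067/462924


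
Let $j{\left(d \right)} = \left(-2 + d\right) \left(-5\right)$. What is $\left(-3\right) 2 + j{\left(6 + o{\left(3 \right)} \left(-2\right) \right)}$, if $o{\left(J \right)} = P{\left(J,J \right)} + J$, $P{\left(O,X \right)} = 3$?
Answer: $34$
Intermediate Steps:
$o{\left(J \right)} = 3 + J$
$j{\left(d \right)} = 10 - 5 d$
$\left(-3\right) 2 + j{\left(6 + o{\left(3 \right)} \left(-2\right) \right)} = \left(-3\right) 2 - \left(-10 + 5 \left(6 + \left(3 + 3\right) \left(-2\right)\right)\right) = -6 - \left(-10 + 5 \left(6 + 6 \left(-2\right)\right)\right) = -6 - \left(-10 + 5 \left(6 - 12\right)\right) = -6 + \left(10 - -30\right) = -6 + \left(10 + 30\right) = -6 + 40 = 34$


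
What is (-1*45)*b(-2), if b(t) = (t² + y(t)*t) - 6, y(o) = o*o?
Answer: 450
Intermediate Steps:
y(o) = o²
b(t) = -6 + t² + t³ (b(t) = (t² + t²*t) - 6 = (t² + t³) - 6 = -6 + t² + t³)
(-1*45)*b(-2) = (-1*45)*(-6 + (-2)² + (-2)³) = -45*(-6 + 4 - 8) = -45*(-10) = 450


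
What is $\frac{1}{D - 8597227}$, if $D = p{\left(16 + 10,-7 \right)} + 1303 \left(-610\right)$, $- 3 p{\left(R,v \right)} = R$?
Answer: $- \frac{3}{28176197} \approx -1.0647 \cdot 10^{-7}$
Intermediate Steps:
$p{\left(R,v \right)} = - \frac{R}{3}$
$D = - \frac{2384516}{3}$ ($D = - \frac{16 + 10}{3} + 1303 \left(-610\right) = \left(- \frac{1}{3}\right) 26 - 794830 = - \frac{26}{3} - 794830 = - \frac{2384516}{3} \approx -7.9484 \cdot 10^{5}$)
$\frac{1}{D - 8597227} = \frac{1}{- \frac{2384516}{3} - 8597227} = \frac{1}{- \frac{28176197}{3}} = - \frac{3}{28176197}$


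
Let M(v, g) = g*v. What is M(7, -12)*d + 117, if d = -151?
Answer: 12801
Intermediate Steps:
M(7, -12)*d + 117 = -12*7*(-151) + 117 = -84*(-151) + 117 = 12684 + 117 = 12801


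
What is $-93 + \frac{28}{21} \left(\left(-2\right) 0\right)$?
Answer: $-93$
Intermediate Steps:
$-93 + \frac{28}{21} \left(\left(-2\right) 0\right) = -93 + 28 \cdot \frac{1}{21} \cdot 0 = -93 + \frac{4}{3} \cdot 0 = -93 + 0 = -93$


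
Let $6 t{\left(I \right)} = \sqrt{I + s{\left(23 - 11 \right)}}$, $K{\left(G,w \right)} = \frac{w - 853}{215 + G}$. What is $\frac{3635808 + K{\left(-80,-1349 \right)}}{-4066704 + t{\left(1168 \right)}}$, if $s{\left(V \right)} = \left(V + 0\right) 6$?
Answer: $- \frac{10731548180592}{12003446194535} - \frac{81805313 \sqrt{310}}{1116320496091755} \approx -0.89404$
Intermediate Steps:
$K{\left(G,w \right)} = \frac{-853 + w}{215 + G}$
$s{\left(V \right)} = 6 V$ ($s{\left(V \right)} = V 6 = 6 V$)
$t{\left(I \right)} = \frac{\sqrt{72 + I}}{6}$ ($t{\left(I \right)} = \frac{\sqrt{I + 6 \left(23 - 11\right)}}{6} = \frac{\sqrt{I + 6 \cdot 12}}{6} = \frac{\sqrt{I + 72}}{6} = \frac{\sqrt{72 + I}}{6}$)
$\frac{3635808 + K{\left(-80,-1349 \right)}}{-4066704 + t{\left(1168 \right)}} = \frac{3635808 + \frac{-853 - 1349}{215 - 80}}{-4066704 + \frac{\sqrt{72 + 1168}}{6}} = \frac{3635808 + \frac{1}{135} \left(-2202\right)}{-4066704 + \frac{\sqrt{1240}}{6}} = \frac{3635808 + \frac{1}{135} \left(-2202\right)}{-4066704 + \frac{2 \sqrt{310}}{6}} = \frac{3635808 - \frac{734}{45}}{-4066704 + \frac{\sqrt{310}}{3}} = \frac{163610626}{45 \left(-4066704 + \frac{\sqrt{310}}{3}\right)}$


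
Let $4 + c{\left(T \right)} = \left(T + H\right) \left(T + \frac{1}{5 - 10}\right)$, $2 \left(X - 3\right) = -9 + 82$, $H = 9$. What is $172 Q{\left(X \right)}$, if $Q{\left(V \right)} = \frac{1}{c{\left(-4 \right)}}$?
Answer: $- \frac{172}{25} \approx -6.88$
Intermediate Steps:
$X = \frac{79}{2}$ ($X = 3 + \frac{-9 + 82}{2} = 3 + \frac{1}{2} \cdot 73 = 3 + \frac{73}{2} = \frac{79}{2} \approx 39.5$)
$c{\left(T \right)} = -4 + \left(9 + T\right) \left(- \frac{1}{5} + T\right)$ ($c{\left(T \right)} = -4 + \left(T + 9\right) \left(T + \frac{1}{5 - 10}\right) = -4 + \left(9 + T\right) \left(T + \frac{1}{-5}\right) = -4 + \left(9 + T\right) \left(T - \frac{1}{5}\right) = -4 + \left(9 + T\right) \left(- \frac{1}{5} + T\right)$)
$Q{\left(V \right)} = - \frac{1}{25}$ ($Q{\left(V \right)} = \frac{1}{- \frac{29}{5} + \left(-4\right)^{2} + \frac{44}{5} \left(-4\right)} = \frac{1}{- \frac{29}{5} + 16 - \frac{176}{5}} = \frac{1}{-25} = - \frac{1}{25}$)
$172 Q{\left(X \right)} = 172 \left(- \frac{1}{25}\right) = - \frac{172}{25}$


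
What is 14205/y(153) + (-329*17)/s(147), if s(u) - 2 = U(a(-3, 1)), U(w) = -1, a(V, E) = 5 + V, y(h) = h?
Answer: -280508/51 ≈ -5500.2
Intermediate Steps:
s(u) = 1 (s(u) = 2 - 1 = 1)
14205/y(153) + (-329*17)/s(147) = 14205/153 - 329*17/1 = 14205*(1/153) - 5593*1 = 4735/51 - 5593 = -280508/51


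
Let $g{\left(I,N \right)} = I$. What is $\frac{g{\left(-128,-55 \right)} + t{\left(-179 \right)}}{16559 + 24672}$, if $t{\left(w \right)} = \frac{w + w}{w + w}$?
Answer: $- \frac{127}{41231} \approx -0.0030802$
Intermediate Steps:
$t{\left(w \right)} = 1$ ($t{\left(w \right)} = \frac{2 w}{2 w} = 2 w \frac{1}{2 w} = 1$)
$\frac{g{\left(-128,-55 \right)} + t{\left(-179 \right)}}{16559 + 24672} = \frac{-128 + 1}{16559 + 24672} = - \frac{127}{41231}$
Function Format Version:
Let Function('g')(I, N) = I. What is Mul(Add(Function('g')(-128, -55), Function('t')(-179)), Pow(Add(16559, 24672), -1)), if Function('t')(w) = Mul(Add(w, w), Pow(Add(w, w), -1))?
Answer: Rational(-127, 41231) ≈ -0.0030802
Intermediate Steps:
Function('t')(w) = 1 (Function('t')(w) = Mul(Mul(2, w), Pow(Mul(2, w), -1)) = Mul(Mul(2, w), Mul(Rational(1, 2), Pow(w, -1))) = 1)
Mul(Add(Function('g')(-128, -55), Function('t')(-179)), Pow(Add(16559, 24672), -1)) = Mul(Add(-128, 1), Pow(Add(16559, 24672), -1)) = Mul(-127, Pow(41231, -1)) = Mul(-127, Rational(1, 41231)) = Rational(-127, 41231)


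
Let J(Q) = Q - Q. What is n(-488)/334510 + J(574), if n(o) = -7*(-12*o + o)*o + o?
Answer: 1833660/33451 ≈ 54.816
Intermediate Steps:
J(Q) = 0
n(o) = o + 77*o² (n(o) = -7*(-11*o)*o + o = -(-77)*o² + o = 77*o² + o = o + 77*o²)
n(-488)/334510 + J(574) = -488*(1 + 77*(-488))/334510 + 0 = -488*(1 - 37576)*(1/334510) + 0 = -488*(-37575)*(1/334510) + 0 = 18336600*(1/334510) + 0 = 1833660/33451 + 0 = 1833660/33451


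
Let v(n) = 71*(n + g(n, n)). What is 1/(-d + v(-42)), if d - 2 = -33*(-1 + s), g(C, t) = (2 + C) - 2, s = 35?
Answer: -1/4844 ≈ -0.00020644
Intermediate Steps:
g(C, t) = C
v(n) = 142*n (v(n) = 71*(n + n) = 71*(2*n) = 142*n)
d = -1120 (d = 2 - 33*(-1 + 35) = 2 - 33*34 = 2 - 1122 = -1120)
1/(-d + v(-42)) = 1/(-1*(-1120) + 142*(-42)) = 1/(1120 - 5964) = 1/(-4844) = -1/4844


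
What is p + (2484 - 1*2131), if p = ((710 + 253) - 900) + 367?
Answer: 783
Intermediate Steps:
p = 430 (p = (963 - 900) + 367 = 63 + 367 = 430)
p + (2484 - 1*2131) = 430 + (2484 - 1*2131) = 430 + (2484 - 2131) = 430 + 353 = 783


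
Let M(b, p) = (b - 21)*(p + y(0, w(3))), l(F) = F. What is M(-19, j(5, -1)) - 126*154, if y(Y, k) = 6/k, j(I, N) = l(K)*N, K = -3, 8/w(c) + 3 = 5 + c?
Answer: -19674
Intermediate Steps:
w(c) = 8/(2 + c) (w(c) = 8/(-3 + (5 + c)) = 8/(2 + c))
j(I, N) = -3*N
M(b, p) = (-21 + b)*(15/4 + p) (M(b, p) = (b - 21)*(p + 6/((8/(2 + 3)))) = (-21 + b)*(p + 6/((8/5))) = (-21 + b)*(p + 6/((8*(⅕)))) = (-21 + b)*(p + 6/(8/5)) = (-21 + b)*(p + 6*(5/8)) = (-21 + b)*(p + 15/4) = (-21 + b)*(15/4 + p))
M(-19, j(5, -1)) - 126*154 = (-315/4 - (-63)*(-1) + (15/4)*(-19) - (-57)*(-1)) - 126*154 = (-315/4 - 21*3 - 285/4 - 19*3) - 19404 = (-315/4 - 63 - 285/4 - 57) - 19404 = -270 - 19404 = -19674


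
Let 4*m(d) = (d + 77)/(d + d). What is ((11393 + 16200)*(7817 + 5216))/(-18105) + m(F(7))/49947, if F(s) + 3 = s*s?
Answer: -2203328682433103/110926293360 ≈ -19863.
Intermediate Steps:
F(s) = -3 + s² (F(s) = -3 + s*s = -3 + s²)
m(d) = (77 + d)/(8*d) (m(d) = ((d + 77)/(d + d))/4 = ((77 + d)/((2*d)))/4 = ((77 + d)*(1/(2*d)))/4 = ((77 + d)/(2*d))/4 = (77 + d)/(8*d))
((11393 + 16200)*(7817 + 5216))/(-18105) + m(F(7))/49947 = ((11393 + 16200)*(7817 + 5216))/(-18105) + ((77 + (-3 + 7²))/(8*(-3 + 7²)))/49947 = (27593*13033)*(-1/18105) + ((77 + (-3 + 49))/(8*(-3 + 49)))*(1/49947) = 359619569*(-1/18105) + ((⅛)*(77 + 46)/46)*(1/49947) = -359619569/18105 + ((⅛)*(1/46)*123)*(1/49947) = -359619569/18105 + (123/368)*(1/49947) = -359619569/18105 + 41/6126832 = -2203328682433103/110926293360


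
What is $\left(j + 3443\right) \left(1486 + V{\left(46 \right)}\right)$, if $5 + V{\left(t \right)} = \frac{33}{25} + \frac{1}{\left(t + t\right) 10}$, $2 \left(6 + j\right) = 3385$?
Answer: $\frac{69952807343}{9200} \approx 7.6036 \cdot 10^{6}$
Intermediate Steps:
$j = \frac{3373}{2}$ ($j = -6 + \frac{1}{2} \cdot 3385 = -6 + \frac{3385}{2} = \frac{3373}{2} \approx 1686.5$)
$V{\left(t \right)} = - \frac{92}{25} + \frac{1}{20 t}$ ($V{\left(t \right)} = -5 + \left(\frac{33}{25} + \frac{1}{\left(t + t\right) 10}\right) = -5 + \left(33 \cdot \frac{1}{25} + \frac{1}{2 t} \frac{1}{10}\right) = -5 + \left(\frac{33}{25} + \frac{1}{2 t} \frac{1}{10}\right) = -5 + \left(\frac{33}{25} + \frac{1}{20 t}\right) = - \frac{92}{25} + \frac{1}{20 t}$)
$\left(j + 3443\right) \left(1486 + V{\left(46 \right)}\right) = \left(\frac{3373}{2} + 3443\right) \left(1486 + \frac{5 - 16928}{100 \cdot 46}\right) = \frac{10259 \left(1486 + \frac{1}{100} \cdot \frac{1}{46} \left(5 - 16928\right)\right)}{2} = \frac{10259 \left(1486 + \frac{1}{100} \cdot \frac{1}{46} \left(-16923\right)\right)}{2} = \frac{10259 \left(1486 - \frac{16923}{4600}\right)}{2} = \frac{10259}{2} \cdot \frac{6818677}{4600} = \frac{69952807343}{9200}$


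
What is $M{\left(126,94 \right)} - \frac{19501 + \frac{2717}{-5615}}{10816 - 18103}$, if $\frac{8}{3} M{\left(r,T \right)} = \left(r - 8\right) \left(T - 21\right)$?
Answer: $\frac{176373380899}{54555340} \approx 3232.9$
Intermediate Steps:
$M{\left(r,T \right)} = \frac{3 \left(-21 + T\right) \left(-8 + r\right)}{8}$ ($M{\left(r,T \right)} = \frac{3 \left(r - 8\right) \left(T - 21\right)}{8} = \frac{3 \left(-8 + r\right) \left(-21 + T\right)}{8} = \frac{3 \left(-21 + T\right) \left(-8 + r\right)}{8}$)
$M{\left(126,94 \right)} - \frac{19501 + \frac{2717}{-5615}}{10816 - 18103} = \left(63 - 282 - \frac{3969}{4} + \frac{3}{8} \cdot 94 \cdot 126\right) - \frac{19501 + \frac{2717}{-5615}}{10816 - 18103} = \left(63 - 282 - \frac{3969}{4} + \frac{8883}{2}\right) - \frac{19501 + 2717 \left(- \frac{1}{5615}\right)}{-7287} = \frac{12921}{4} - \left(19501 - \frac{2717}{5615}\right) \left(- \frac{1}{7287}\right) = \frac{12921}{4} - \frac{109495398}{5615} \left(- \frac{1}{7287}\right) = \frac{12921}{4} - - \frac{36498466}{13638835} = \frac{12921}{4} + \frac{36498466}{13638835} = \frac{176373380899}{54555340}$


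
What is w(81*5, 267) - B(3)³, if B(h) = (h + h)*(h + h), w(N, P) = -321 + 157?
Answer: -46820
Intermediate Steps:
w(N, P) = -164
B(h) = 4*h² (B(h) = (2*h)*(2*h) = 4*h²)
w(81*5, 267) - B(3)³ = -164 - (4*3²)³ = -164 - (4*9)³ = -164 - 1*36³ = -164 - 1*46656 = -164 - 46656 = -46820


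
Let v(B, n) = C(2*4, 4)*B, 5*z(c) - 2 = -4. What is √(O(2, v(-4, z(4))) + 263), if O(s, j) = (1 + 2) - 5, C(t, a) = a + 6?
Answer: 3*√29 ≈ 16.155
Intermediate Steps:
z(c) = -⅖ (z(c) = ⅖ + (⅕)*(-4) = ⅖ - ⅘ = -⅖)
C(t, a) = 6 + a
v(B, n) = 10*B (v(B, n) = (6 + 4)*B = 10*B)
O(s, j) = -2 (O(s, j) = 3 - 5 = -2)
√(O(2, v(-4, z(4))) + 263) = √(-2 + 263) = √261 = 3*√29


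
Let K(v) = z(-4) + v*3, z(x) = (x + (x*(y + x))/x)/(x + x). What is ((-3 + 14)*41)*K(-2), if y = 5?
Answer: -20295/8 ≈ -2536.9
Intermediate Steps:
z(x) = (5 + 2*x)/(2*x) (z(x) = (x + (x*(5 + x))/x)/(x + x) = (x + (5 + x))/((2*x)) = (5 + 2*x)*(1/(2*x)) = (5 + 2*x)/(2*x))
K(v) = 3/8 + 3*v (K(v) = (5/2 - 4)/(-4) + v*3 = -1/4*(-3/2) + 3*v = 3/8 + 3*v)
((-3 + 14)*41)*K(-2) = ((-3 + 14)*41)*(3/8 + 3*(-2)) = (11*41)*(3/8 - 6) = 451*(-45/8) = -20295/8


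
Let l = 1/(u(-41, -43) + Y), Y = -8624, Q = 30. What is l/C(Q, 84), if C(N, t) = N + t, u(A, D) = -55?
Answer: -1/989406 ≈ -1.0107e-6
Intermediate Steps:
l = -1/8679 (l = 1/(-55 - 8624) = 1/(-8679) = -1/8679 ≈ -0.00011522)
l/C(Q, 84) = -1/(8679*(30 + 84)) = -1/8679/114 = -1/8679*1/114 = -1/989406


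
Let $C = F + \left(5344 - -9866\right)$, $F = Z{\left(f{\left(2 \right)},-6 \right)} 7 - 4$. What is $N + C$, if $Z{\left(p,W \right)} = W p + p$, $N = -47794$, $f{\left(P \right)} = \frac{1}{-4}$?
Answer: $- \frac{130317}{4} \approx -32579.0$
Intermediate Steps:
$f{\left(P \right)} = - \frac{1}{4}$
$Z{\left(p,W \right)} = p + W p$
$F = \frac{19}{4}$ ($F = - \frac{1 - 6}{4} \cdot 7 - 4 = \left(- \frac{1}{4}\right) \left(-5\right) 7 - 4 = \frac{5}{4} \cdot 7 - 4 = \frac{35}{4} - 4 = \frac{19}{4} \approx 4.75$)
$C = \frac{60859}{4}$ ($C = \frac{19}{4} + \left(5344 - -9866\right) = \frac{19}{4} + \left(5344 + 9866\right) = \frac{19}{4} + 15210 = \frac{60859}{4} \approx 15215.0$)
$N + C = -47794 + \frac{60859}{4} = - \frac{130317}{4}$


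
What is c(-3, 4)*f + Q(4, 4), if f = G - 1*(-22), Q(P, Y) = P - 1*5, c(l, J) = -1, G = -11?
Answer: -12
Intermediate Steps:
Q(P, Y) = -5 + P (Q(P, Y) = P - 5 = -5 + P)
f = 11 (f = -11 - 1*(-22) = -11 + 22 = 11)
c(-3, 4)*f + Q(4, 4) = -1*11 + (-5 + 4) = -11 - 1 = -12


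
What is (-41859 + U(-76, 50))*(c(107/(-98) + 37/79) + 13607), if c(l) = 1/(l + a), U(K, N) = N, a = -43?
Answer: -192134312626901/337733 ≈ -5.6889e+8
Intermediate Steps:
c(l) = 1/(-43 + l) (c(l) = 1/(l - 43) = 1/(-43 + l))
(-41859 + U(-76, 50))*(c(107/(-98) + 37/79) + 13607) = (-41859 + 50)*(1/(-43 + (107/(-98) + 37/79)) + 13607) = -41809*(1/(-43 + (107*(-1/98) + 37*(1/79))) + 13607) = -41809*(1/(-43 + (-107/98 + 37/79)) + 13607) = -41809*(1/(-43 - 4827/7742) + 13607) = -41809*(1/(-337733/7742) + 13607) = -41809*(-7742/337733 + 13607) = -41809*4595525189/337733 = -192134312626901/337733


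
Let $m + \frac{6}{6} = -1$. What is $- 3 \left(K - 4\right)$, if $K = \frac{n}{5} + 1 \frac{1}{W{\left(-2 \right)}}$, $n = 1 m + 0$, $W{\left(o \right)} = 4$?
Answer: $\frac{249}{20} \approx 12.45$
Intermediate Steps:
$m = -2$ ($m = -1 - 1 = -2$)
$n = -2$ ($n = 1 \left(-2\right) + 0 = -2 + 0 = -2$)
$K = - \frac{3}{20}$ ($K = - \frac{2}{5} + 1 \cdot \frac{1}{4} = \left(-2\right) \frac{1}{5} + 1 \cdot \frac{1}{4} = - \frac{2}{5} + \frac{1}{4} = - \frac{3}{20} \approx -0.15$)
$- 3 \left(K - 4\right) = - 3 \left(- \frac{3}{20} - 4\right) = \left(-3\right) \left(- \frac{83}{20}\right) = \frac{249}{20}$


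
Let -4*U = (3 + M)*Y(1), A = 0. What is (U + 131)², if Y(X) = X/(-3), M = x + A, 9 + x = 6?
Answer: 17161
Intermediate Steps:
x = -3 (x = -9 + 6 = -3)
M = -3 (M = -3 + 0 = -3)
Y(X) = -X/3 (Y(X) = X*(-⅓) = -X/3)
U = 0 (U = -(3 - 3)*(-⅓*1)/4 = -0*(-1)/3 = -¼*0 = 0)
(U + 131)² = (0 + 131)² = 131² = 17161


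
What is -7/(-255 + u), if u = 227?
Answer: ¼ ≈ 0.25000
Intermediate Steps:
-7/(-255 + u) = -7/(-255 + 227) = -7/(-28) = -7*(-1)/28 = -1*(-¼) = ¼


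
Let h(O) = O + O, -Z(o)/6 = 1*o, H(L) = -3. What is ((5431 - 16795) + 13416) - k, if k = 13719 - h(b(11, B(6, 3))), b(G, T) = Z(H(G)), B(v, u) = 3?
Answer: -11631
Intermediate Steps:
Z(o) = -6*o
b(G, T) = 18 (b(G, T) = -6*(-3) = 18)
h(O) = 2*O
k = 13683 (k = 13719 - 2*18 = 13719 - 1*36 = 13719 - 36 = 13683)
((5431 - 16795) + 13416) - k = ((5431 - 16795) + 13416) - 1*13683 = (-11364 + 13416) - 13683 = 2052 - 13683 = -11631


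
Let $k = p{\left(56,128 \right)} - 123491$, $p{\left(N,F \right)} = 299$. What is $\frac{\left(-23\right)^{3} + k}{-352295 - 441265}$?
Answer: $\frac{135359}{793560} \approx 0.17057$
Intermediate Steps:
$k = -123192$ ($k = 299 - 123491 = -123192$)
$\frac{\left(-23\right)^{3} + k}{-352295 - 441265} = \frac{\left(-23\right)^{3} - 123192}{-352295 - 441265} = \frac{-12167 - 123192}{-793560} = \left(-135359\right) \left(- \frac{1}{793560}\right) = \frac{135359}{793560}$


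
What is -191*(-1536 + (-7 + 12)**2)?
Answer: 288601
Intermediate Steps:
-191*(-1536 + (-7 + 12)**2) = -191*(-1536 + 5**2) = -191*(-1536 + 25) = -191*(-1511) = 288601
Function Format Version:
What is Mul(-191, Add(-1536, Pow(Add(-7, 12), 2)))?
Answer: 288601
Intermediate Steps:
Mul(-191, Add(-1536, Pow(Add(-7, 12), 2))) = Mul(-191, Add(-1536, Pow(5, 2))) = Mul(-191, Add(-1536, 25)) = Mul(-191, -1511) = 288601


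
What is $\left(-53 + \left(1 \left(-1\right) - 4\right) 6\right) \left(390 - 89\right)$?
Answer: $-24983$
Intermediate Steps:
$\left(-53 + \left(1 \left(-1\right) - 4\right) 6\right) \left(390 - 89\right) = \left(-53 + \left(-1 - 4\right) 6\right) 301 = \left(-53 - 30\right) 301 = \left(-83\right) 301 = -24983$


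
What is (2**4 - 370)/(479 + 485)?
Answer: -177/482 ≈ -0.36722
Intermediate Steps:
(2**4 - 370)/(479 + 485) = (16 - 370)/964 = -354*1/964 = -177/482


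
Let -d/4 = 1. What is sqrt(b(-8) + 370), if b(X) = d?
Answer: sqrt(366) ≈ 19.131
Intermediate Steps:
d = -4 (d = -4*1 = -4)
b(X) = -4
sqrt(b(-8) + 370) = sqrt(-4 + 370) = sqrt(366)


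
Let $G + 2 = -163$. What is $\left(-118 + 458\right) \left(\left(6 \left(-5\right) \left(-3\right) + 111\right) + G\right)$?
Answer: $12240$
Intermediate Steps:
$G = -165$ ($G = -2 - 163 = -165$)
$\left(-118 + 458\right) \left(\left(6 \left(-5\right) \left(-3\right) + 111\right) + G\right) = \left(-118 + 458\right) \left(\left(6 \left(-5\right) \left(-3\right) + 111\right) - 165\right) = 340 \left(\left(\left(-30\right) \left(-3\right) + 111\right) - 165\right) = 340 \left(\left(90 + 111\right) - 165\right) = 340 \left(201 - 165\right) = 340 \cdot 36 = 12240$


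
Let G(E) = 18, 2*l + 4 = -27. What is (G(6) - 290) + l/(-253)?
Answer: -137601/506 ≈ -271.94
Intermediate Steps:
l = -31/2 (l = -2 + (1/2)*(-27) = -2 - 27/2 = -31/2 ≈ -15.500)
(G(6) - 290) + l/(-253) = (18 - 290) - 31/2/(-253) = -272 - 31/2*(-1/253) = -272 + 31/506 = -137601/506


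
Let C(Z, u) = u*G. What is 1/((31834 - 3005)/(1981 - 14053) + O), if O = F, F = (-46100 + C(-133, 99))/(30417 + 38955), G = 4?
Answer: -69788232/212638673 ≈ -0.32820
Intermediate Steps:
C(Z, u) = 4*u (C(Z, u) = u*4 = 4*u)
F = -11426/17343 (F = (-46100 + 4*99)/(30417 + 38955) = (-46100 + 396)/69372 = -45704*1/69372 = -11426/17343 ≈ -0.65882)
O = -11426/17343 ≈ -0.65882
1/((31834 - 3005)/(1981 - 14053) + O) = 1/((31834 - 3005)/(1981 - 14053) - 11426/17343) = 1/(28829/(-12072) - 11426/17343) = 1/(28829*(-1/12072) - 11426/17343) = 1/(-28829/12072 - 11426/17343) = 1/(-212638673/69788232) = -69788232/212638673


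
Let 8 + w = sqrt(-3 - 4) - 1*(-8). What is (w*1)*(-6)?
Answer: -6*I*sqrt(7) ≈ -15.875*I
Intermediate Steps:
w = I*sqrt(7) (w = -8 + (sqrt(-3 - 4) - 1*(-8)) = -8 + (sqrt(-7) + 8) = -8 + (I*sqrt(7) + 8) = -8 + (8 + I*sqrt(7)) = I*sqrt(7) ≈ 2.6458*I)
(w*1)*(-6) = ((I*sqrt(7))*1)*(-6) = (I*sqrt(7))*(-6) = -6*I*sqrt(7)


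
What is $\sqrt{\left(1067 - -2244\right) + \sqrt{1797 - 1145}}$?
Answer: $\sqrt{3311 + 2 \sqrt{163}} \approx 57.763$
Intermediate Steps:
$\sqrt{\left(1067 - -2244\right) + \sqrt{1797 - 1145}} = \sqrt{\left(1067 + 2244\right) + \sqrt{652}} = \sqrt{3311 + 2 \sqrt{163}}$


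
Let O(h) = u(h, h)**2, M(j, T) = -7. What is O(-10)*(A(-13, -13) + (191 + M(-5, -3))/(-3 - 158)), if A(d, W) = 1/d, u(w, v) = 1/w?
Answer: -111/9100 ≈ -0.012198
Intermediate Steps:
O(h) = h**(-2) (O(h) = (1/h)**2 = h**(-2))
O(-10)*(A(-13, -13) + (191 + M(-5, -3))/(-3 - 158)) = (1/(-13) + (191 - 7)/(-3 - 158))/(-10)**2 = (-1/13 + 184/(-161))/100 = (-1/13 + 184*(-1/161))/100 = (-1/13 - 8/7)/100 = (1/100)*(-111/91) = -111/9100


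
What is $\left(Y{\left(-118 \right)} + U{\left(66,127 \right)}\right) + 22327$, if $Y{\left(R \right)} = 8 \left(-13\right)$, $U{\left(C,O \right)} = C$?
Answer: $22289$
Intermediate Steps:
$Y{\left(R \right)} = -104$
$\left(Y{\left(-118 \right)} + U{\left(66,127 \right)}\right) + 22327 = \left(-104 + 66\right) + 22327 = -38 + 22327 = 22289$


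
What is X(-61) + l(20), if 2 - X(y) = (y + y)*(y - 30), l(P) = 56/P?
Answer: -55486/5 ≈ -11097.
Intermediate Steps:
X(y) = 2 - 2*y*(-30 + y) (X(y) = 2 - (y + y)*(y - 30) = 2 - 2*y*(-30 + y))
X(-61) + l(20) = (2 - 2*(-61)² + 60*(-61)) + 56/20 = (2 - 2*3721 - 3660) + 56*(1/20) = (2 - 7442 - 3660) + 14/5 = -11100 + 14/5 = -55486/5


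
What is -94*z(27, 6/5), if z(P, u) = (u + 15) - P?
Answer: 5076/5 ≈ 1015.2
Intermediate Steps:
z(P, u) = 15 + u - P (z(P, u) = (15 + u) - P = 15 + u - P)
-94*z(27, 6/5) = -94*(15 + 6/5 - 1*27) = -94*(15 + 6*(⅕) - 27) = -94*(15 + 6/5 - 27) = -94*(-54/5) = 5076/5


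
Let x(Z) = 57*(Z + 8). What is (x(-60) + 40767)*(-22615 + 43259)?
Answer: 780405132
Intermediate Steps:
x(Z) = 456 + 57*Z (x(Z) = 57*(8 + Z) = 456 + 57*Z)
(x(-60) + 40767)*(-22615 + 43259) = ((456 + 57*(-60)) + 40767)*(-22615 + 43259) = ((456 - 3420) + 40767)*20644 = (-2964 + 40767)*20644 = 37803*20644 = 780405132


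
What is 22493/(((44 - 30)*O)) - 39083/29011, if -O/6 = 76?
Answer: -902050295/185206224 ≈ -4.8705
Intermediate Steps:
O = -456 (O = -6*76 = -456)
22493/(((44 - 30)*O)) - 39083/29011 = 22493/(((44 - 30)*(-456))) - 39083/29011 = 22493/((14*(-456))) - 39083*1/29011 = 22493/(-6384) - 39083/29011 = 22493*(-1/6384) - 39083/29011 = -22493/6384 - 39083/29011 = -902050295/185206224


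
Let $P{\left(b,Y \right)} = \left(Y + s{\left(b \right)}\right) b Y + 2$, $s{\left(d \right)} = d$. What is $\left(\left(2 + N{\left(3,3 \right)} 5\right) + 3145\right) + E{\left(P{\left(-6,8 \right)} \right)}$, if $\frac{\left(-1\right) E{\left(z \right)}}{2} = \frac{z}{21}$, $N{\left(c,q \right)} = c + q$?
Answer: $\frac{66905}{21} \approx 3186.0$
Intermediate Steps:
$P{\left(b,Y \right)} = 2 + Y b \left(Y + b\right)$ ($P{\left(b,Y \right)} = \left(Y + b\right) b Y + 2 = b \left(Y + b\right) Y + 2 = Y b \left(Y + b\right) + 2 = 2 + Y b \left(Y + b\right)$)
$E{\left(z \right)} = - \frac{2 z}{21}$ ($E{\left(z \right)} = - 2 \frac{z}{21} = - \frac{2 z}{21}$)
$\left(\left(2 + N{\left(3,3 \right)} 5\right) + 3145\right) + E{\left(P{\left(-6,8 \right)} \right)} = \left(\left(2 + \left(3 + 3\right) 5\right) + 3145\right) - \frac{2 \left(2 + 8 \left(-6\right)^{2} - 6 \cdot 8^{2}\right)}{21} = \left(\left(2 + 6 \cdot 5\right) + 3145\right) - \frac{2 \left(2 + 8 \cdot 36 - 384\right)}{21} = \left(\left(2 + 30\right) + 3145\right) - \frac{2 \left(2 + 288 - 384\right)}{21} = \left(32 + 3145\right) - - \frac{188}{21} = 3177 + \frac{188}{21} = \frac{66905}{21}$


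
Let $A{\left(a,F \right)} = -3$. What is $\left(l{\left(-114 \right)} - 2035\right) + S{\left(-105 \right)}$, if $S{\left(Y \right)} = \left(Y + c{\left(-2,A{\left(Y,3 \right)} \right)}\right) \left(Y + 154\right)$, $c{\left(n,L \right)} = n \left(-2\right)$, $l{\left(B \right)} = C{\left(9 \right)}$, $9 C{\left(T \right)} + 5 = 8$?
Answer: $- \frac{20951}{3} \approx -6983.7$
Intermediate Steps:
$C{\left(T \right)} = \frac{1}{3}$ ($C{\left(T \right)} = - \frac{5}{9} + \frac{1}{9} \cdot 8 = - \frac{5}{9} + \frac{8}{9} = \frac{1}{3}$)
$l{\left(B \right)} = \frac{1}{3}$
$c{\left(n,L \right)} = - 2 n$
$S{\left(Y \right)} = \left(4 + Y\right) \left(154 + Y\right)$ ($S{\left(Y \right)} = \left(Y - -4\right) \left(Y + 154\right) = \left(Y + 4\right) \left(154 + Y\right) = \left(4 + Y\right) \left(154 + Y\right)$)
$\left(l{\left(-114 \right)} - 2035\right) + S{\left(-105 \right)} = \left(\frac{1}{3} - 2035\right) + \left(616 + \left(-105\right)^{2} + 158 \left(-105\right)\right) = - \frac{6104}{3} + \left(616 + 11025 - 16590\right) = - \frac{6104}{3} - 4949 = - \frac{20951}{3}$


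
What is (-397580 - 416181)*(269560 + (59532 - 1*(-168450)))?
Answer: -404880275462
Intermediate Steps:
(-397580 - 416181)*(269560 + (59532 - 1*(-168450))) = -813761*(269560 + (59532 + 168450)) = -813761*(269560 + 227982) = -813761*497542 = -404880275462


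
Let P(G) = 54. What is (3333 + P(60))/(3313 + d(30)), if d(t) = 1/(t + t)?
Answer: 203220/198781 ≈ 1.0223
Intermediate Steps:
d(t) = 1/(2*t)
(3333 + P(60))/(3313 + d(30)) = (3333 + 54)/(3313 + (½)/30) = 3387/(3313 + (½)*(1/30)) = 3387/(3313 + 1/60) = 3387/(198781/60) = 3387*(60/198781) = 203220/198781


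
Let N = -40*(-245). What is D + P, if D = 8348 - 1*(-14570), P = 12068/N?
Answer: 8021731/350 ≈ 22919.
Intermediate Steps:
N = 9800
P = 431/350 (P = 12068/9800 = 12068*(1/9800) = 431/350 ≈ 1.2314)
D = 22918 (D = 8348 + 14570 = 22918)
D + P = 22918 + 431/350 = 8021731/350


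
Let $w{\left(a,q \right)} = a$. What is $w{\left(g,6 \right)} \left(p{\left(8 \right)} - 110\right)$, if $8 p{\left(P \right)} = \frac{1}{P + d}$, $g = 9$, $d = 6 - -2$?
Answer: $- \frac{126711}{128} \approx -989.93$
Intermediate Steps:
$d = 8$ ($d = 6 + 2 = 8$)
$p{\left(P \right)} = \frac{1}{8 \left(8 + P\right)}$ ($p{\left(P \right)} = \frac{1}{8 \left(P + 8\right)} = \frac{1}{8 \left(8 + P\right)}$)
$w{\left(g,6 \right)} \left(p{\left(8 \right)} - 110\right) = 9 \left(\frac{1}{8 \left(8 + 8\right)} - 110\right) = 9 \left(\frac{1}{8 \cdot 16} - 110\right) = 9 \left(\frac{1}{8} \cdot \frac{1}{16} - 110\right) = 9 \left(\frac{1}{128} - 110\right) = 9 \left(- \frac{14079}{128}\right) = - \frac{126711}{128}$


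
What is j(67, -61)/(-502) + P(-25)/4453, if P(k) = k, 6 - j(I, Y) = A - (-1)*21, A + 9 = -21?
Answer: -79345/2235406 ≈ -0.035495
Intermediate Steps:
A = -30 (A = -9 - 21 = -30)
j(I, Y) = 15 (j(I, Y) = 6 - (-30 - (-1)*21) = 6 - (-30 - 1*(-21)) = 6 - (-30 + 21) = 6 - 1*(-9) = 6 + 9 = 15)
j(67, -61)/(-502) + P(-25)/4453 = 15/(-502) - 25/4453 = 15*(-1/502) - 25*1/4453 = -15/502 - 25/4453 = -79345/2235406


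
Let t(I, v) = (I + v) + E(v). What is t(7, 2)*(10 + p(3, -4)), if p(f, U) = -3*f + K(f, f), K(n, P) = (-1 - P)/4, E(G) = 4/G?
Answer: 0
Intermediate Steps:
K(n, P) = -¼ - P/4 (K(n, P) = (-1 - P)*(¼) = -¼ - P/4)
t(I, v) = I + v + 4/v (t(I, v) = (I + v) + 4/v = I + v + 4/v)
p(f, U) = -¼ - 13*f/4 (p(f, U) = -3*f + (-¼ - f/4) = -¼ - 13*f/4)
t(7, 2)*(10 + p(3, -4)) = (7 + 2 + 4/2)*(10 + (-¼ - 13/4*3)) = (7 + 2 + 4*(½))*(10 + (-¼ - 39/4)) = (7 + 2 + 2)*(10 - 10) = 11*0 = 0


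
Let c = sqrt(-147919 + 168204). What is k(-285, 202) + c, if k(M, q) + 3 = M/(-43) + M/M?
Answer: 199/43 + sqrt(20285) ≈ 147.05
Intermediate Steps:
c = sqrt(20285) ≈ 142.43
k(M, q) = -2 - M/43 (k(M, q) = -3 + (M/(-43) + M/M) = -3 + (M*(-1/43) + 1) = -3 + (-M/43 + 1) = -3 + (1 - M/43) = -2 - M/43)
k(-285, 202) + c = (-2 - 1/43*(-285)) + sqrt(20285) = (-2 + 285/43) + sqrt(20285) = 199/43 + sqrt(20285)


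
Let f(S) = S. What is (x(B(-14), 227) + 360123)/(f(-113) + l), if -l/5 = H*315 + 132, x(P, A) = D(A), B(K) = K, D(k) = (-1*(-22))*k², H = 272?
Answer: -1493761/429173 ≈ -3.4806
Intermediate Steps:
D(k) = 22*k²
x(P, A) = 22*A²
l = -429060 (l = -5*(272*315 + 132) = -5*(85680 + 132) = -5*85812 = -429060)
(x(B(-14), 227) + 360123)/(f(-113) + l) = (22*227² + 360123)/(-113 - 429060) = (22*51529 + 360123)/(-429173) = (1133638 + 360123)*(-1/429173) = 1493761*(-1/429173) = -1493761/429173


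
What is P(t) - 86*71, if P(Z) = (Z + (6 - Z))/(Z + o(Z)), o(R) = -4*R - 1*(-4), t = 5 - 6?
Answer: -42736/7 ≈ -6105.1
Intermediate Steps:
t = -1
o(R) = 4 - 4*R (o(R) = -4*R + 4 = 4 - 4*R)
P(Z) = 6/(4 - 3*Z) (P(Z) = (Z + (6 - Z))/(Z + (4 - 4*Z)) = 6/(4 - 3*Z))
P(t) - 86*71 = -6/(-4 + 3*(-1)) - 86*71 = -6/(-4 - 3) - 6106 = -6/(-7) - 6106 = -6*(-1/7) - 6106 = 6/7 - 6106 = -42736/7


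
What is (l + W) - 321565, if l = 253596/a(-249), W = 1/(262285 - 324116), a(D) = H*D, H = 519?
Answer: -856491670670824/2663493987 ≈ -3.2157e+5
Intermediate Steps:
a(D) = 519*D
W = -1/61831 (W = 1/(-61831) = -1/61831 ≈ -1.6173e-5)
l = -84532/43077 (l = 253596/((519*(-249))) = 253596/(-129231) = 253596*(-1/129231) = -84532/43077 ≈ -1.9623)
(l + W) - 321565 = (-84532/43077 - 1/61831) - 321565 = -5226741169/2663493987 - 321565 = -856491670670824/2663493987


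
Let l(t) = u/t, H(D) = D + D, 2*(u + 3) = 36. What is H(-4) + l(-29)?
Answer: -247/29 ≈ -8.5172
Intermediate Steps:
u = 15 (u = -3 + (½)*36 = -3 + 18 = 15)
H(D) = 2*D
l(t) = 15/t
H(-4) + l(-29) = 2*(-4) + 15/(-29) = -8 + 15*(-1/29) = -8 - 15/29 = -247/29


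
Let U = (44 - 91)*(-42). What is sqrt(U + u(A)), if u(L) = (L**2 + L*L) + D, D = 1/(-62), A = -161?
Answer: sqrt(206868642)/62 ≈ 231.98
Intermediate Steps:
D = -1/62 ≈ -0.016129
u(L) = -1/62 + 2*L**2 (u(L) = (L**2 + L*L) - 1/62 = (L**2 + L**2) - 1/62 = 2*L**2 - 1/62 = -1/62 + 2*L**2)
U = 1974 (U = -47*(-42) = 1974)
sqrt(U + u(A)) = sqrt(1974 + (-1/62 + 2*(-161)**2)) = sqrt(1974 + (-1/62 + 2*25921)) = sqrt(1974 + (-1/62 + 51842)) = sqrt(1974 + 3214203/62) = sqrt(3336591/62) = sqrt(206868642)/62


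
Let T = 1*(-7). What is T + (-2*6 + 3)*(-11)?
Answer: 92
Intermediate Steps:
T = -7
T + (-2*6 + 3)*(-11) = -7 + (-2*6 + 3)*(-11) = -7 + (-12 + 3)*(-11) = -7 - 9*(-11) = -7 + 99 = 92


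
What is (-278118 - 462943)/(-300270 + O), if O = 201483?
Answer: 741061/98787 ≈ 7.5016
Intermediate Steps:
(-278118 - 462943)/(-300270 + O) = (-278118 - 462943)/(-300270 + 201483) = -741061/(-98787) = -741061*(-1/98787) = 741061/98787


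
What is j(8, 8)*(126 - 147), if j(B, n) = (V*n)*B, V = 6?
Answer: -8064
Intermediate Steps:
j(B, n) = 6*B*n (j(B, n) = (6*n)*B = 6*B*n)
j(8, 8)*(126 - 147) = (6*8*8)*(126 - 147) = 384*(-21) = -8064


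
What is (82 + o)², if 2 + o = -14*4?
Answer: 576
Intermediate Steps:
o = -58 (o = -2 - 14*4 = -2 - 56 = -58)
(82 + o)² = (82 - 58)² = 24² = 576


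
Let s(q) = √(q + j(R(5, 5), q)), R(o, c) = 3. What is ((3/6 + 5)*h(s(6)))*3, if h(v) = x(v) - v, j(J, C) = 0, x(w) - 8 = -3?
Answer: 165/2 - 33*√6/2 ≈ 42.083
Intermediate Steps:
x(w) = 5 (x(w) = 8 - 3 = 5)
s(q) = √q (s(q) = √(q + 0) = √q)
h(v) = 5 - v
((3/6 + 5)*h(s(6)))*3 = ((3/6 + 5)*(5 - √6))*3 = (((⅙)*3 + 5)*(5 - √6))*3 = ((½ + 5)*(5 - √6))*3 = (11*(5 - √6)/2)*3 = (55/2 - 11*√6/2)*3 = 165/2 - 33*√6/2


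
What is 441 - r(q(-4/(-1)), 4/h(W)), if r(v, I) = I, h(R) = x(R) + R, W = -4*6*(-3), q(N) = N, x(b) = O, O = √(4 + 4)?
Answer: 285291/647 + √2/647 ≈ 440.95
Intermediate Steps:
O = 2*√2 (O = √8 = 2*√2 ≈ 2.8284)
x(b) = 2*√2
W = 72 (W = -24*(-3) = 72)
h(R) = R + 2*√2 (h(R) = 2*√2 + R = R + 2*√2)
441 - r(q(-4/(-1)), 4/h(W)) = 441 - 4/(72 + 2*√2)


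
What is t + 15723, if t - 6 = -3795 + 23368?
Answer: 35302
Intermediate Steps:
t = 19579 (t = 6 + (-3795 + 23368) = 6 + 19573 = 19579)
t + 15723 = 19579 + 15723 = 35302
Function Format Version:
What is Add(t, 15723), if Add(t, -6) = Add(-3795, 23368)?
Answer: 35302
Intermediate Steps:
t = 19579 (t = Add(6, Add(-3795, 23368)) = Add(6, 19573) = 19579)
Add(t, 15723) = Add(19579, 15723) = 35302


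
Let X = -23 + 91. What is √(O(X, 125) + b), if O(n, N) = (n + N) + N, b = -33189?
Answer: I*√32871 ≈ 181.3*I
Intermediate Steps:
X = 68
O(n, N) = n + 2*N (O(n, N) = (N + n) + N = n + 2*N)
√(O(X, 125) + b) = √((68 + 2*125) - 33189) = √((68 + 250) - 33189) = √(318 - 33189) = √(-32871) = I*√32871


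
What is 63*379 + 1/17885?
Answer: 427040146/17885 ≈ 23877.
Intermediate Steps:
63*379 + 1/17885 = 23877 + 1/17885 = 427040146/17885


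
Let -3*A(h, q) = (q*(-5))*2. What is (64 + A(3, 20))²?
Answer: 153664/9 ≈ 17074.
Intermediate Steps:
A(h, q) = 10*q/3 (A(h, q) = -q*(-5)*2/3 = -(-5*q)*2/3 = -(-10)*q/3 = 10*q/3)
(64 + A(3, 20))² = (64 + (10/3)*20)² = (64 + 200/3)² = (392/3)² = 153664/9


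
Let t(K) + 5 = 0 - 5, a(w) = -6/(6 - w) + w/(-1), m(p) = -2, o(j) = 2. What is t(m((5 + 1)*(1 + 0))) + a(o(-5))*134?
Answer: -479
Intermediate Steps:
a(w) = -w - 6/(6 - w) (a(w) = -6/(6 - w) + w*(-1) = -6/(6 - w) - w = -w - 6/(6 - w))
t(K) = -10 (t(K) = -5 + (0 - 5) = -5 - 5 = -10)
t(m((5 + 1)*(1 + 0))) + a(o(-5))*134 = -10 + ((6 - 1*2² + 6*2)/(-6 + 2))*134 = -10 + ((6 - 1*4 + 12)/(-4))*134 = -10 - (6 - 4 + 12)/4*134 = -10 - ¼*14*134 = -10 - 7/2*134 = -10 - 469 = -479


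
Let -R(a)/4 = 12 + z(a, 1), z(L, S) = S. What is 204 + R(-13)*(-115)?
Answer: 6184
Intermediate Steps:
R(a) = -52 (R(a) = -4*(12 + 1) = -4*13 = -52)
204 + R(-13)*(-115) = 204 - 52*(-115) = 204 + 5980 = 6184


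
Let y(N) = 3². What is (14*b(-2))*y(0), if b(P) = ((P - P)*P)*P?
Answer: 0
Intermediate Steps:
b(P) = 0 (b(P) = (0*P)*P = 0*P = 0)
y(N) = 9
(14*b(-2))*y(0) = (14*0)*9 = 0*9 = 0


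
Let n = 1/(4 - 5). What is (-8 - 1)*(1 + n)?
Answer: 0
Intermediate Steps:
n = -1 (n = 1/(-1) = -1)
(-8 - 1)*(1 + n) = (-8 - 1)*(1 - 1) = -9*0 = 0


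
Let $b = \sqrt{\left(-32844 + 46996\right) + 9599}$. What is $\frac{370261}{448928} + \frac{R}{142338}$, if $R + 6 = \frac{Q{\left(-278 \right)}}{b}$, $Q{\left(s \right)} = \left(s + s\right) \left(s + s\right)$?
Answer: $\frac{8783252775}{10649918944} + \frac{154568 \sqrt{2639}}{563444973} \approx 0.83882$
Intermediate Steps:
$Q{\left(s \right)} = 4 s^{2}$ ($Q{\left(s \right)} = 2 s 2 s = 4 s^{2}$)
$b = 3 \sqrt{2639}$ ($b = \sqrt{14152 + 9599} = \sqrt{23751} = 3 \sqrt{2639} \approx 154.11$)
$R = -6 + \frac{309136 \sqrt{2639}}{7917}$ ($R = -6 + \frac{4 \left(-278\right)^{2}}{3 \sqrt{2639}} = -6 + 4 \cdot 77284 \frac{\sqrt{2639}}{7917} = -6 + 309136 \frac{\sqrt{2639}}{7917} = -6 + \frac{309136 \sqrt{2639}}{7917} \approx 1999.9$)
$\frac{370261}{448928} + \frac{R}{142338} = \frac{370261}{448928} + \frac{-6 + \frac{309136 \sqrt{2639}}{7917}}{142338} = 370261 \cdot \frac{1}{448928} + \left(-6 + \frac{309136 \sqrt{2639}}{7917}\right) \frac{1}{142338} = \frac{370261}{448928} - \left(\frac{1}{23723} - \frac{154568 \sqrt{2639}}{563444973}\right) = \frac{8783252775}{10649918944} + \frac{154568 \sqrt{2639}}{563444973}$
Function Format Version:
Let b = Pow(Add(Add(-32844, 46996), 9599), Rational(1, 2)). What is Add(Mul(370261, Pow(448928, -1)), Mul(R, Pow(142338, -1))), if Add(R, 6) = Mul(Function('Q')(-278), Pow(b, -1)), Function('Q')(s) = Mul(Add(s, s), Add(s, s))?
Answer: Add(Rational(8783252775, 10649918944), Mul(Rational(154568, 563444973), Pow(2639, Rational(1, 2)))) ≈ 0.83882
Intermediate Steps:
Function('Q')(s) = Mul(4, Pow(s, 2)) (Function('Q')(s) = Mul(Mul(2, s), Mul(2, s)) = Mul(4, Pow(s, 2)))
b = Mul(3, Pow(2639, Rational(1, 2))) (b = Pow(Add(14152, 9599), Rational(1, 2)) = Pow(23751, Rational(1, 2)) = Mul(3, Pow(2639, Rational(1, 2))) ≈ 154.11)
R = Add(-6, Mul(Rational(309136, 7917), Pow(2639, Rational(1, 2)))) (R = Add(-6, Mul(Mul(4, Pow(-278, 2)), Pow(Mul(3, Pow(2639, Rational(1, 2))), -1))) = Add(-6, Mul(Mul(4, 77284), Mul(Rational(1, 7917), Pow(2639, Rational(1, 2))))) = Add(-6, Mul(309136, Mul(Rational(1, 7917), Pow(2639, Rational(1, 2))))) = Add(-6, Mul(Rational(309136, 7917), Pow(2639, Rational(1, 2)))) ≈ 1999.9)
Add(Mul(370261, Pow(448928, -1)), Mul(R, Pow(142338, -1))) = Add(Mul(370261, Pow(448928, -1)), Mul(Add(-6, Mul(Rational(309136, 7917), Pow(2639, Rational(1, 2)))), Pow(142338, -1))) = Add(Mul(370261, Rational(1, 448928)), Mul(Add(-6, Mul(Rational(309136, 7917), Pow(2639, Rational(1, 2)))), Rational(1, 142338))) = Add(Rational(370261, 448928), Add(Rational(-1, 23723), Mul(Rational(154568, 563444973), Pow(2639, Rational(1, 2))))) = Add(Rational(8783252775, 10649918944), Mul(Rational(154568, 563444973), Pow(2639, Rational(1, 2))))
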